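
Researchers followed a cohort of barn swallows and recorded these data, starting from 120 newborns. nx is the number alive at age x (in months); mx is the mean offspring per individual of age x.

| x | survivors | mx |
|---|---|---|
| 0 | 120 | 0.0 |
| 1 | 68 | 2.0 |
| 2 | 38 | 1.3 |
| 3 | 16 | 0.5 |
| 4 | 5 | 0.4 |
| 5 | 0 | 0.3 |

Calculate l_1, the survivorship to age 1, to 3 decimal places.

0.567

l_1 = n_1/n_0 = 68/120 = 0.566667… → 0.567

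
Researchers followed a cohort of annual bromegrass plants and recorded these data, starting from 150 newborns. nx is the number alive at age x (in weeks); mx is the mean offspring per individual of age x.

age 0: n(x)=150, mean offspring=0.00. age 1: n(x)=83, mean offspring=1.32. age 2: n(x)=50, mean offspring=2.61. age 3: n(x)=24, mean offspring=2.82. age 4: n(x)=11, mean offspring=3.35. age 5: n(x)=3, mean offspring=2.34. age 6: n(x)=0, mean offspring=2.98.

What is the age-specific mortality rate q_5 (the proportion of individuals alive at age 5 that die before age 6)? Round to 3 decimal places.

lx = nx/n0 = nx/150: 1, 0.55333…, 0.33333…, 0.16, 0.07333…, 0.02, 0
q_5 = (l_5 − l_6) / l_5 = (0.02 − 0) / 0.02
     = 0.02 / 0.02 = 1 → 1.000

1.000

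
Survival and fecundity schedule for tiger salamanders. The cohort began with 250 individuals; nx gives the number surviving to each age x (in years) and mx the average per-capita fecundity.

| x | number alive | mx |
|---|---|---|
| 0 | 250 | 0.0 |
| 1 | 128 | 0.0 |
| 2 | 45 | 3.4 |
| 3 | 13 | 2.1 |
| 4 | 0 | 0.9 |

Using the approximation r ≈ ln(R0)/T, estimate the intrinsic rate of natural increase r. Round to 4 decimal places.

lx = nx/n0 = nx/250: 1, 0.512, 0.18, 0.052, 0
R0 = Σ lx·mx = 0 + 0 + 0.612 + 0.1092 + 0 = 0.7212
Σ x·lx·mx = 1.5516; T = 1.5516/0.7212 = 2.15141…
r ≈ ln(R0)/T = ln(0.7212)/2.15141… = -0.151918… → -0.1519

-0.1519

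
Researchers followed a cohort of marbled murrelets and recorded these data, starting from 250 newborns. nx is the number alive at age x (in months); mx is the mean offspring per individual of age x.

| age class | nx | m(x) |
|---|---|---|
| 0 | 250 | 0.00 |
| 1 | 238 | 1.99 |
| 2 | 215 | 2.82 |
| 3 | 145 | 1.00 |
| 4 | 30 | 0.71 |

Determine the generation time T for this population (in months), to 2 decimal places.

1.77

lx = nx/n0 = nx/250: 1, 0.952, 0.86, 0.58, 0.12
lx·mx: 0, 1.89448, 2.4252, 0.58, 0.0852 → R0 = 4.98488
x·lx·mx: 0, 1.89448, 4.8504, 1.74, 0.3408 → Σ = 8.82568
T = 8.82568 / 4.98488 = 1.77049… → 1.77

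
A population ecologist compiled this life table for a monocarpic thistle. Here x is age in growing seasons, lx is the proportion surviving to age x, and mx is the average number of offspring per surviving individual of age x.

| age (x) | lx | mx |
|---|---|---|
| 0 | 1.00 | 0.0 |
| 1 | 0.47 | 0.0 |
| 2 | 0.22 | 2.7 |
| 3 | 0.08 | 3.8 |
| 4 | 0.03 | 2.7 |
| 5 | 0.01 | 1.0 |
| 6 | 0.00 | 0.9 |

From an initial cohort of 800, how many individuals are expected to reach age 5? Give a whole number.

Expected survivors = N0 · l_5 = 800 × 0.01 = 8 → 8

8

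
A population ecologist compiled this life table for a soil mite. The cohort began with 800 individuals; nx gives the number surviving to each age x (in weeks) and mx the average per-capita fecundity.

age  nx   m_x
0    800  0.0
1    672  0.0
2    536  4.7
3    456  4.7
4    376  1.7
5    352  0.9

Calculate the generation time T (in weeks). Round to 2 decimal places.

2.78

lx = nx/n0 = nx/800: 1, 0.84, 0.67, 0.57, 0.47, 0.44
lx·mx: 0, 0, 3.149, 2.679, 0.799, 0.396 → R0 = 7.023
x·lx·mx: 0, 0, 6.298, 8.037, 3.196, 1.98 → Σ = 19.511
T = 19.511 / 7.023 = 2.778157… → 2.78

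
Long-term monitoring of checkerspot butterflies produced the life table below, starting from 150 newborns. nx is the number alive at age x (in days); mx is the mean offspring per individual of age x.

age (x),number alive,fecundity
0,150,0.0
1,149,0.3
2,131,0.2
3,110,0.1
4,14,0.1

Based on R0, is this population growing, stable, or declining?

declining

lx = nx/n0 = nx/150: 1, 0.99333…, 0.87333…, 0.73333…, 0.09333…
R0 = Σ lx·mx = 0 + 0.298… + 0.174667… + 0.073333… + 0.009333… = 0.555333…
R0 < 1, so the population is declining.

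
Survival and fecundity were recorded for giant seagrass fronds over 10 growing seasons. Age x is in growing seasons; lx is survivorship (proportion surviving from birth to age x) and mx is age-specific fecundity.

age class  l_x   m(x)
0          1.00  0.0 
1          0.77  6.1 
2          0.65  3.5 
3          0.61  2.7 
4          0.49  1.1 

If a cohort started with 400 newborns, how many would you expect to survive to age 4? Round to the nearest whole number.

196

Expected survivors = N0 · l_4 = 400 × 0.49 = 196 → 196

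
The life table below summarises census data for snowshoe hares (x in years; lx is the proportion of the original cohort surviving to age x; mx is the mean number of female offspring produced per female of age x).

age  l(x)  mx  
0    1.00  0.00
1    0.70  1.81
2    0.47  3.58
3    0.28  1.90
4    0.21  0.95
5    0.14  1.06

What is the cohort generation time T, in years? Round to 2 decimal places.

2.03

lx·mx: 0, 1.267, 1.6826, 0.532, 0.1995, 0.1484 → R0 = 3.8295
x·lx·mx: 0, 1.267, 3.3652, 1.596, 0.798, 0.742 → Σ = 7.7682
T = 7.7682 / 3.8295 = 2.028515… → 2.03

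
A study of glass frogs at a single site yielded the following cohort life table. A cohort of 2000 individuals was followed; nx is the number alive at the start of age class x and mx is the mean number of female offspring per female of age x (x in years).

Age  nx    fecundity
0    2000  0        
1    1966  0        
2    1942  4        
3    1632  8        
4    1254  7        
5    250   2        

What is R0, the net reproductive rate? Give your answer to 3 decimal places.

15.051

lx = nx/n0 = nx/2000: 1, 0.983, 0.971, 0.816, 0.627, 0.125
lx·mx by age: 0, 0, 3.884, 6.528, 4.389, 0.25
R0 = Σ lx·mx = 15.051 → 15.051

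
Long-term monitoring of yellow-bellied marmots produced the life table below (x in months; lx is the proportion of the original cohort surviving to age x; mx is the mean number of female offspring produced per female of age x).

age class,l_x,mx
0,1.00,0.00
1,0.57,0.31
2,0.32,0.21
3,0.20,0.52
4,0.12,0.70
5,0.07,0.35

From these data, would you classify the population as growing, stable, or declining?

declining

R0 = Σ lx·mx = 0 + 0.1767 + 0.0672 + 0.104 + 0.084 + 0.0245 = 0.4564
R0 < 1, so the population is declining.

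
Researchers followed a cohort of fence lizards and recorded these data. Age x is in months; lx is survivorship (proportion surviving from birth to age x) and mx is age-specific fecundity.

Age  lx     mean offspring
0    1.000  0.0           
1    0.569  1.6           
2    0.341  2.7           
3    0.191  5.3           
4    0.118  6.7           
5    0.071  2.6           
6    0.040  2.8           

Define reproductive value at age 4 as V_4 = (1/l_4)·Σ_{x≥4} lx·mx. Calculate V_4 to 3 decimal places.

lx·mx for x ≥ 4: 0.7906, 0.1846, 0.112 → sum = 1.0872
V_4 = 1.0872 / l_4 = 1.0872 / 0.118 = 9.213559… → 9.214

9.214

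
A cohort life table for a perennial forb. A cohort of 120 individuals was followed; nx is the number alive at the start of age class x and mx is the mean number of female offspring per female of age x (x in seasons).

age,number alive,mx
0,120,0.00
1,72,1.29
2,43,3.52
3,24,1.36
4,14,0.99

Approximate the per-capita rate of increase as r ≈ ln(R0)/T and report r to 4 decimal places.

0.4687

lx = nx/n0 = nx/120: 1, 0.6, 0.35833…, 0.2, 0.11667…
R0 = Σ lx·mx = 0 + 0.774 + 1.26133… + 0.272 + 0.1155… = 2.422833…
Σ x·lx·mx = 4.574667…; T = 4.574667…/2.422833… = 1.88815…
r ≈ ln(R0)/T = ln(2.422833…)/1.88815… = 0.46868… → 0.4687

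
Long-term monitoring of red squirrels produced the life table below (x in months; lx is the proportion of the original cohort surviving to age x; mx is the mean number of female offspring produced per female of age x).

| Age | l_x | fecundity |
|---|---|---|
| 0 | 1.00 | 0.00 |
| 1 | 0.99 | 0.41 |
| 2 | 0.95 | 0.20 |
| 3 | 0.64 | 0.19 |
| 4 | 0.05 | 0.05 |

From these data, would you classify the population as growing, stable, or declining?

R0 = Σ lx·mx = 0 + 0.4059 + 0.19 + 0.1216 + 0.0025 = 0.72
R0 < 1, so the population is declining.

declining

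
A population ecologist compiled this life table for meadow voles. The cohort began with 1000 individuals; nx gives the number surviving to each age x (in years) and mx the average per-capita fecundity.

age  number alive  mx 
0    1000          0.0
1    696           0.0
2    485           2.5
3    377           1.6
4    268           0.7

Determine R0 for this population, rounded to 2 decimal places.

lx = nx/n0 = nx/1000: 1, 0.696, 0.485, 0.377, 0.268
lx·mx by age: 0, 0, 1.2125, 0.6032, 0.1876
R0 = Σ lx·mx = 2.0033 → 2.00

2.00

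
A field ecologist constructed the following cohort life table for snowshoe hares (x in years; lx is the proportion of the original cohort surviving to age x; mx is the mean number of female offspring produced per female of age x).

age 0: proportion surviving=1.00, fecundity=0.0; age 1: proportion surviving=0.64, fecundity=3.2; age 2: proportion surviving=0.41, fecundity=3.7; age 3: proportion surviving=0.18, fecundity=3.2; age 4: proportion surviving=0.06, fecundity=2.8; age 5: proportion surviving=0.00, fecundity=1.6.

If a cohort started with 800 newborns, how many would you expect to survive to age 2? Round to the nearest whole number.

328

Expected survivors = N0 · l_2 = 800 × 0.41 = 328 → 328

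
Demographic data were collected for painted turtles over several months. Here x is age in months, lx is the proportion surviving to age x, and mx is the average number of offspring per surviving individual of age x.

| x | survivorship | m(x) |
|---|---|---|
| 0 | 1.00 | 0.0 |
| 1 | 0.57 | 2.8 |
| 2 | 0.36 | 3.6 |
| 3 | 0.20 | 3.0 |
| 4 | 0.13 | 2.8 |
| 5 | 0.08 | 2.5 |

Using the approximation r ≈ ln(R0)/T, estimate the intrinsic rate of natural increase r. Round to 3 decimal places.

0.673

R0 = Σ lx·mx = 0 + 1.596 + 1.296 + 0.6 + 0.364 + 0.2 = 4.056
Σ x·lx·mx = 8.444; T = 8.444/4.056 = 2.08185…
r ≈ ln(R0)/T = ln(4.056)/2.08185… = 0.67257… → 0.673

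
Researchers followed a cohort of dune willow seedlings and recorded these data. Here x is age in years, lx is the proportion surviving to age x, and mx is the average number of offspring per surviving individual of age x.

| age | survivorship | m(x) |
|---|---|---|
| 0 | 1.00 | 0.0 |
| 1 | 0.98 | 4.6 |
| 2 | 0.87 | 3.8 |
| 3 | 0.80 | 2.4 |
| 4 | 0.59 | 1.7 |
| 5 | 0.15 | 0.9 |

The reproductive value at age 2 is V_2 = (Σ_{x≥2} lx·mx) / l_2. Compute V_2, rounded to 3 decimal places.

7.315

lx·mx for x ≥ 2: 3.306, 1.92, 1.003, 0.135 → sum = 6.364
V_2 = 6.364 / l_2 = 6.364 / 0.87 = 7.314943… → 7.315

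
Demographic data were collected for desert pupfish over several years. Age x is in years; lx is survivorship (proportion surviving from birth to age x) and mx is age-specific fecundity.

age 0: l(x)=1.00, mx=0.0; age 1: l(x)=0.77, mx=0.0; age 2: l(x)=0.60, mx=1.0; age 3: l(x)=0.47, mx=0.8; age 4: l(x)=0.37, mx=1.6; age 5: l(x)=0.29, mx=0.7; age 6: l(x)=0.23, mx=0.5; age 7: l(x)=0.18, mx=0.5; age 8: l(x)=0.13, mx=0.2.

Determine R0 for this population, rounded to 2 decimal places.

lx·mx by age: 0, 0, 0.6, 0.376, 0.592, 0.203, 0.115, 0.09, 0.026
R0 = Σ lx·mx = 2.002 → 2.00

2.00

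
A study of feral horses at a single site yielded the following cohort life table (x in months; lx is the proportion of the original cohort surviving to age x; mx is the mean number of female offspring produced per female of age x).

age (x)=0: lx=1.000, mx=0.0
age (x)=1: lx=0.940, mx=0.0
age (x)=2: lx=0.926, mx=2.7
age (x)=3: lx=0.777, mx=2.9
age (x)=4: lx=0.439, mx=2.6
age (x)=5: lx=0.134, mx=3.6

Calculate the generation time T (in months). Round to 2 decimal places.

lx·mx: 0, 0, 2.5002, 2.2533, 1.1414, 0.4824 → R0 = 6.3773
x·lx·mx: 0, 0, 5.0004, 6.7599, 4.5656, 2.412 → Σ = 18.7379
T = 18.7379 / 6.3773 = 2.938218… → 2.94

2.94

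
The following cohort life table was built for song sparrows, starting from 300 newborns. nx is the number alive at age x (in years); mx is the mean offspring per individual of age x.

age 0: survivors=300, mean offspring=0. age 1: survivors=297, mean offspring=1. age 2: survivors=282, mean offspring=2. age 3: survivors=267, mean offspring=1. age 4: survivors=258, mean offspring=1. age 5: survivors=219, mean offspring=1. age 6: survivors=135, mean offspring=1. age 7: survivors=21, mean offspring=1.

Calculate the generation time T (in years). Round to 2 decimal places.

lx = nx/n0 = nx/300: 1, 0.99, 0.94, 0.89, 0.86, 0.73, 0.45, 0.07
lx·mx: 0, 0.99, 1.88, 0.89, 0.86, 0.73, 0.45, 0.07 → R0 = 5.87
x·lx·mx: 0, 0.99, 3.76, 2.67, 3.44, 3.65, 2.7, 0.49 → Σ = 17.7
T = 17.7 / 5.87 = 3.015332… → 3.02

3.02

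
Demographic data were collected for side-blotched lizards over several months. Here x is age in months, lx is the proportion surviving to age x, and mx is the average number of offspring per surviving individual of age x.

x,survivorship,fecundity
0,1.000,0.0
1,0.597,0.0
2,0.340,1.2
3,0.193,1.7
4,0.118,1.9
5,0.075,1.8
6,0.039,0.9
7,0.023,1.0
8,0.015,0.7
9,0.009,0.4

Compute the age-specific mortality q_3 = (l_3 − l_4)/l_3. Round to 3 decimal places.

0.389

q_3 = (l_3 − l_4) / l_3 = (0.193 − 0.118) / 0.193
     = 0.075 / 0.193 = 0.388601… → 0.389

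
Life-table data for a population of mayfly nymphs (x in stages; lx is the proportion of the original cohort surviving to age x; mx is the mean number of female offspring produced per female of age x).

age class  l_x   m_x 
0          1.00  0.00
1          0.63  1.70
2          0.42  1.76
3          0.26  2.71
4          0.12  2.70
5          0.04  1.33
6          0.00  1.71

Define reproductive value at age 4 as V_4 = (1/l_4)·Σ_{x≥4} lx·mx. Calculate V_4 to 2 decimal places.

3.14

lx·mx for x ≥ 4: 0.324, 0.0532, 0 → sum = 0.3772
V_4 = 0.3772 / l_4 = 0.3772 / 0.12 = 3.143333… → 3.14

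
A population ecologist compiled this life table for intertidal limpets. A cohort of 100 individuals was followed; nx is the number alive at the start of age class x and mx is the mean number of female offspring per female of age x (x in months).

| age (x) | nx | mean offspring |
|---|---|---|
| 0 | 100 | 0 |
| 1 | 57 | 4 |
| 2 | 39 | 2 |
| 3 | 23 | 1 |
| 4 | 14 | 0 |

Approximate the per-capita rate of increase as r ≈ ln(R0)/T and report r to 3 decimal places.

0.865

lx = nx/n0 = nx/100: 1, 0.57, 0.39, 0.23, 0.14
R0 = Σ lx·mx = 0 + 2.28 + 0.78 + 0.23 + 0 = 3.29
Σ x·lx·mx = 4.53; T = 4.53/3.29 = 1.3769…
r ≈ ln(R0)/T = ln(3.29)/1.3769… = 0.86491… → 0.865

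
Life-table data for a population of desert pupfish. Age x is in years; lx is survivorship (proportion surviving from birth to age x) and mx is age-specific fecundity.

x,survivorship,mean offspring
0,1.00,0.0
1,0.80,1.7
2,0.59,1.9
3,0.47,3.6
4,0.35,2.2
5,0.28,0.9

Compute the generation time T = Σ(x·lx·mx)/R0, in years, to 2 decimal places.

2.51

lx·mx: 0, 1.36, 1.121, 1.692, 0.77, 0.252 → R0 = 5.195
x·lx·mx: 0, 1.36, 2.242, 5.076, 3.08, 1.26 → Σ = 13.018
T = 13.018 / 5.195 = 2.505871… → 2.51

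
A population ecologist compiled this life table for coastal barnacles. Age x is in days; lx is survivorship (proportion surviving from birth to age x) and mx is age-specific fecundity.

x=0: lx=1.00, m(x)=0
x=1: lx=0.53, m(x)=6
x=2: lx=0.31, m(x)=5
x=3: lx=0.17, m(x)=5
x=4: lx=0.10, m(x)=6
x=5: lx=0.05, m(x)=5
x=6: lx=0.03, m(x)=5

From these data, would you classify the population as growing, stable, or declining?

R0 = Σ lx·mx = 0 + 3.18 + 1.55 + 0.85 + 0.6 + 0.25 + 0.15 = 6.58
R0 > 1, so the population is growing.

growing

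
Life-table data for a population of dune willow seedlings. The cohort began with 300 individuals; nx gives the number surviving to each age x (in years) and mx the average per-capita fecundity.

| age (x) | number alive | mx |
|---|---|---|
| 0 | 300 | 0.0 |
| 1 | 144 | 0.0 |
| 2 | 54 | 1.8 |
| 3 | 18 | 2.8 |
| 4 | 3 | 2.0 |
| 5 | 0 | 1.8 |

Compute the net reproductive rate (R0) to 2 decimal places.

lx = nx/n0 = nx/300: 1, 0.48, 0.18, 0.06, 0.01, 0
lx·mx by age: 0, 0, 0.324, 0.168, 0.02, 0
R0 = Σ lx·mx = 0.512 → 0.51

0.51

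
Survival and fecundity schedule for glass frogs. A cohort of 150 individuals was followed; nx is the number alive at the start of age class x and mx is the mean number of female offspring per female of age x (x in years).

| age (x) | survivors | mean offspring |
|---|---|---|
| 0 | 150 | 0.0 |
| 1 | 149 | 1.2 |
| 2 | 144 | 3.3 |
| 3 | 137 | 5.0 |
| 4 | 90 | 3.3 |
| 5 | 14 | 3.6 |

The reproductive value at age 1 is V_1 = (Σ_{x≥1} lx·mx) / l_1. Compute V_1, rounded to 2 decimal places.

lx = nx/n0 = nx/150: 1, 0.99333…, 0.96, 0.91333…, 0.6, 0.09333…
lx·mx for x ≥ 1: 1.192…, 3.168, 4.566667…, 1.98, 0.336… → sum = 11.242667…
V_1 = 11.242667… / l_1 = 11.242667… / 0.993333… = 11.318121… → 11.32

11.32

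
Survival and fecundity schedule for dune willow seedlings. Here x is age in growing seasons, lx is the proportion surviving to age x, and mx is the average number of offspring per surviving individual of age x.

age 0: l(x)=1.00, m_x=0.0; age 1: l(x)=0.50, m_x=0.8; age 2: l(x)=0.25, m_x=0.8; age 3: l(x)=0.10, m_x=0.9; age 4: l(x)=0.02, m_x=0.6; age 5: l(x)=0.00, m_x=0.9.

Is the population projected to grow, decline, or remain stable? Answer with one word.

declining

R0 = Σ lx·mx = 0 + 0.4 + 0.2 + 0.09 + 0.012 + 0 = 0.702
R0 < 1, so the population is declining.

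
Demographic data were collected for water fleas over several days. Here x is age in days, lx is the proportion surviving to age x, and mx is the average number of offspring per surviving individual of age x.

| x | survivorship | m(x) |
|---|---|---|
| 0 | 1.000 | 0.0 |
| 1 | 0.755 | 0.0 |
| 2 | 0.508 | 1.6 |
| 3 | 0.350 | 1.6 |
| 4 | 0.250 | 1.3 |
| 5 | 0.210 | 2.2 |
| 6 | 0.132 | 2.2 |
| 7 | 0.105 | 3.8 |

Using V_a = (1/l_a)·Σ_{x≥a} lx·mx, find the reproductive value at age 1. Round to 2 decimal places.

lx·mx for x ≥ 1: 0, 0.8128, 0.56, 0.325, 0.462, 0.2904, 0.399 → sum = 2.8492
V_1 = 2.8492 / l_1 = 2.8492 / 0.755 = 3.773775… → 3.77

3.77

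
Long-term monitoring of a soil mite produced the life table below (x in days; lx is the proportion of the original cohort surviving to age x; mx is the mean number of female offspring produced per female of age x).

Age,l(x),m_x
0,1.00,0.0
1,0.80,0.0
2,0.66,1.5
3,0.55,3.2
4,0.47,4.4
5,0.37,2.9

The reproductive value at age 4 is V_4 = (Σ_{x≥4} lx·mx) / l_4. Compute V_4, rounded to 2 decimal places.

lx·mx for x ≥ 4: 2.068, 1.073 → sum = 3.141
V_4 = 3.141 / l_4 = 3.141 / 0.47 = 6.682979… → 6.68

6.68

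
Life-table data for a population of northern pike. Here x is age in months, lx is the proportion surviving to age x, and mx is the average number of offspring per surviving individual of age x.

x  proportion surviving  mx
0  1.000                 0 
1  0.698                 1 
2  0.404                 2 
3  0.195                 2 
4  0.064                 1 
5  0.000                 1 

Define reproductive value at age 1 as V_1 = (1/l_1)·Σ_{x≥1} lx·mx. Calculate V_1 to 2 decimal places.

lx·mx for x ≥ 1: 0.698, 0.808, 0.39, 0.064, 0 → sum = 1.96
V_1 = 1.96 / l_1 = 1.96 / 0.698 = 2.808023… → 2.81

2.81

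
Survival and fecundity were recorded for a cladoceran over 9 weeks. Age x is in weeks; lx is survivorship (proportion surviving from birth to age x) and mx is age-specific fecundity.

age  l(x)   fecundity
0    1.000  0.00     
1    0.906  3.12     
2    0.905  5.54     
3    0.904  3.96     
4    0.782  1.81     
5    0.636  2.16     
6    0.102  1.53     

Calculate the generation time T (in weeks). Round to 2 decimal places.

lx·mx: 0, 2.82672, 5.0137, 3.57984, 1.41542, 1.37376, 0.15606 → R0 = 14.3655
x·lx·mx: 0, 2.82672, 10.0274, 10.73952, 5.66168, 6.8688, 0.93636 → Σ = 37.06048
T = 37.06048 / 14.3655 = 2.579825… → 2.58

2.58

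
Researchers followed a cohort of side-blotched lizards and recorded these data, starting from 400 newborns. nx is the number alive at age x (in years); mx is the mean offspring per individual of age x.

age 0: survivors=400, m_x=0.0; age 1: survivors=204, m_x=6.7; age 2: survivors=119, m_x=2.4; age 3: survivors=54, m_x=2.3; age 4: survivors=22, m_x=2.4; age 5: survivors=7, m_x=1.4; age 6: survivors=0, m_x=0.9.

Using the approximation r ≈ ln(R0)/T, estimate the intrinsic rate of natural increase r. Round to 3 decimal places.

lx = nx/n0 = nx/400: 1, 0.51, 0.2975, 0.135, 0.055, 0.0175, 0
R0 = Σ lx·mx = 0 + 3.417 + 0.714 + 0.3105 + 0.132 + 0.0245 + 0 = 4.598
Σ x·lx·mx = 6.427; T = 6.427/4.598 = 1.39778…
r ≈ ln(R0)/T = ln(4.598)/1.39778… = 1.09146… → 1.091

1.091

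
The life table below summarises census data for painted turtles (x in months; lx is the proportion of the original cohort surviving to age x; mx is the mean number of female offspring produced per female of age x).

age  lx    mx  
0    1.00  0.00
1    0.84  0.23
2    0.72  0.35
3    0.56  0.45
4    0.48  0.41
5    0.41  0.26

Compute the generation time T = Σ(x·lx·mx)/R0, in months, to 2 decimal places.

lx·mx: 0, 0.1932, 0.252, 0.252, 0.1968, 0.1066 → R0 = 1.0006
x·lx·mx: 0, 0.1932, 0.504, 0.756, 0.7872, 0.533 → Σ = 2.7734
T = 2.7734 / 1.0006 = 2.771737… → 2.77

2.77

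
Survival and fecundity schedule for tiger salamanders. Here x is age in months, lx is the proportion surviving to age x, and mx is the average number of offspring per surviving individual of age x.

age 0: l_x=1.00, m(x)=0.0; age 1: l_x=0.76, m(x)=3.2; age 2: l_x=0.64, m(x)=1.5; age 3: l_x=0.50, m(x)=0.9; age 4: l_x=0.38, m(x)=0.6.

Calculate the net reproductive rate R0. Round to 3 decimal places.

4.070

lx·mx by age: 0, 2.432, 0.96, 0.45, 0.228
R0 = Σ lx·mx = 4.07 → 4.070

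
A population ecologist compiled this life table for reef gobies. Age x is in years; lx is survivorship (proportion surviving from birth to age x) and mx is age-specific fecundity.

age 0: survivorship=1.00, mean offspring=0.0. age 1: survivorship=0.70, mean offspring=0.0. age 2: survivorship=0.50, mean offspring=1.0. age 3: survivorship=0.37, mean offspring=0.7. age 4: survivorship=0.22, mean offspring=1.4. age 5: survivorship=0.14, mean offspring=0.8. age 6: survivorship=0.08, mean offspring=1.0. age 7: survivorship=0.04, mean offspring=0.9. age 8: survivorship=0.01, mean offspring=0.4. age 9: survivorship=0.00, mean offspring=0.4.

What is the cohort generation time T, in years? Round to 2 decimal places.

lx·mx: 0, 0, 0.5, 0.259, 0.308, 0.112, 0.08, 0.036, 0.004, 0 → R0 = 1.299
x·lx·mx: 0, 0, 1, 0.777, 1.232, 0.56, 0.48, 0.252, 0.032, 0 → Σ = 4.333
T = 4.333 / 1.299 = 3.335643… → 3.34

3.34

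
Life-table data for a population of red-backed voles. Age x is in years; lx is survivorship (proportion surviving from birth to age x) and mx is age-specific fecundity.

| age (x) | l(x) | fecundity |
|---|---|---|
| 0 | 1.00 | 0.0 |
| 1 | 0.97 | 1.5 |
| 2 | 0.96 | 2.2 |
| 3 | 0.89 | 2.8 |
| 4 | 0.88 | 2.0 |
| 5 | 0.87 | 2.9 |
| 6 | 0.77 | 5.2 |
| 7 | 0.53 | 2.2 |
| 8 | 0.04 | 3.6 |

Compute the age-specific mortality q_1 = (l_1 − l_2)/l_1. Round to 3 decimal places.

0.010

q_1 = (l_1 − l_2) / l_1 = (0.97 − 0.96) / 0.97
     = 0.01 / 0.97 = 0.010309… → 0.010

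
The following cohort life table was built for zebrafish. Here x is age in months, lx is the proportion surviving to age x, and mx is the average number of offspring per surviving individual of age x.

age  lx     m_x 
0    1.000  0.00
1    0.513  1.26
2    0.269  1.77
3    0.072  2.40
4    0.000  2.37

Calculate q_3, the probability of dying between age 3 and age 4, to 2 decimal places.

1.00

q_3 = (l_3 − l_4) / l_3 = (0.072 − 0) / 0.072
     = 0.072 / 0.072 = 1 → 1.00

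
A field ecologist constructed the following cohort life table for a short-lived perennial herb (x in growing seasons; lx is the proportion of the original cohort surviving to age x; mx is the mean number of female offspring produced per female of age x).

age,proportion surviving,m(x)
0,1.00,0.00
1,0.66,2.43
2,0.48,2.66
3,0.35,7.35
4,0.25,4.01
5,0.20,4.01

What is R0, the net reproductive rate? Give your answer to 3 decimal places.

lx·mx by age: 0, 1.6038, 1.2768, 2.5725, 1.0025, 0.802
R0 = Σ lx·mx = 7.2576 → 7.258

7.258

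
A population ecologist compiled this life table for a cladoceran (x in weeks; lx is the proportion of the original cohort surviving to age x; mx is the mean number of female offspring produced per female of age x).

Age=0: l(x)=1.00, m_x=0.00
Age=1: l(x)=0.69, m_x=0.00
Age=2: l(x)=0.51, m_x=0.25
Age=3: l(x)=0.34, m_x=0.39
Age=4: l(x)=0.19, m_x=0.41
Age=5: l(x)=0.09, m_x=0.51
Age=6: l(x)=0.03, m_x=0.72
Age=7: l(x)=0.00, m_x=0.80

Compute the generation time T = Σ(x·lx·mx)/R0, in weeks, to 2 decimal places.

3.26

lx·mx: 0, 0, 0.1275, 0.1326, 0.0779, 0.0459, 0.0216, 0 → R0 = 0.4055
x·lx·mx: 0, 0, 0.255, 0.3978, 0.3116, 0.2295, 0.1296, 0 → Σ = 1.3235
T = 1.3235 / 0.4055 = 3.263872… → 3.26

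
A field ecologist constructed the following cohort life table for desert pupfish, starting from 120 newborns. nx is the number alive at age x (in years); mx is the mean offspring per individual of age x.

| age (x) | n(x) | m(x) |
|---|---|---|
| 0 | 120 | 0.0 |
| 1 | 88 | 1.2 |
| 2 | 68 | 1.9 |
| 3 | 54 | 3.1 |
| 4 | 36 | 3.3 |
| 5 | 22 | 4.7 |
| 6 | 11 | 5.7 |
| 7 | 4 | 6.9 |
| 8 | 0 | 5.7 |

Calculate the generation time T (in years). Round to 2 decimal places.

3.40

lx = nx/n0 = nx/120: 1, 0.73333…, 0.56667…, 0.45, 0.3, 0.18333…, 0.09167…, 0.03333…, 0
lx·mx: 0, 0.88…, 1.076667…, 1.395, 0.99, 0.861667…, 0.5225…, 0.23…, 0 → R0 = 5.955833…
x·lx·mx: 0, 0.88…, 2.153333…, 4.185, 3.96, 4.308333…, 3.135…, 1.61…, 0 → Σ = 20.231667…
T = 20.231667… / 5.955833… = 3.39695… → 3.40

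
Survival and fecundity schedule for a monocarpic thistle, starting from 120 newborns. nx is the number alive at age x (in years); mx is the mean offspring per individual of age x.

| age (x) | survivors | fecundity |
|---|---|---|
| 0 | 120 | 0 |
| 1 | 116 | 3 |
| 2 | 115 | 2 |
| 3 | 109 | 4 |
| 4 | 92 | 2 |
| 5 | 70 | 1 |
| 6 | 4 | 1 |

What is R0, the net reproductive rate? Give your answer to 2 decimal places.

lx = nx/n0 = nx/120: 1, 0.96667…, 0.95833…, 0.90833…, 0.76667…, 0.58333…, 0.03333…
lx·mx by age: 0, 2.9…, 1.916667…, 3.633333…, 1.533333…, 0.583333…, 0.033333…
R0 = Σ lx·mx = 10.6… → 10.60

10.60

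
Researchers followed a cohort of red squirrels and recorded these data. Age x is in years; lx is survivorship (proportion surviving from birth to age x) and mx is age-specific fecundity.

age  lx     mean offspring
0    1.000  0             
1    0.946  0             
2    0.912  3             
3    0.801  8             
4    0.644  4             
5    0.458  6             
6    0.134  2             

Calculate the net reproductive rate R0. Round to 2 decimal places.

lx·mx by age: 0, 0, 2.736, 6.408, 2.576, 2.748, 0.268
R0 = Σ lx·mx = 14.736 → 14.74

14.74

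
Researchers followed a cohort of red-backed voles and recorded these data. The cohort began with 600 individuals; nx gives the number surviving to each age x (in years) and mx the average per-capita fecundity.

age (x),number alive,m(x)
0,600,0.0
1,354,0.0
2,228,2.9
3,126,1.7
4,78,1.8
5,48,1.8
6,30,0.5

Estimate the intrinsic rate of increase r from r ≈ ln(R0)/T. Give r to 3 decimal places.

0.228

lx = nx/n0 = nx/600: 1, 0.59, 0.38, 0.21, 0.13, 0.08, 0.05
R0 = Σ lx·mx = 0 + 0 + 1.102 + 0.357 + 0.234 + 0.144 + 0.025 = 1.862
Σ x·lx·mx = 5.081; T = 5.081/1.862 = 2.72879…
r ≈ ln(R0)/T = ln(1.862)/2.72879… = 0.22781… → 0.228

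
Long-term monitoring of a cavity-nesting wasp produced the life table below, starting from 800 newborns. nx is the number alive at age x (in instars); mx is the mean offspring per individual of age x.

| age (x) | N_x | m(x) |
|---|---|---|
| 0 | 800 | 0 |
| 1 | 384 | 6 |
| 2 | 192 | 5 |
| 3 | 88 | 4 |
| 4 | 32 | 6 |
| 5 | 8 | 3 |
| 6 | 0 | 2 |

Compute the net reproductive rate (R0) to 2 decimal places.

lx = nx/n0 = nx/800: 1, 0.48, 0.24, 0.11, 0.04, 0.01, 0
lx·mx by age: 0, 2.88, 1.2, 0.44, 0.24, 0.03, 0
R0 = Σ lx·mx = 4.79 → 4.79

4.79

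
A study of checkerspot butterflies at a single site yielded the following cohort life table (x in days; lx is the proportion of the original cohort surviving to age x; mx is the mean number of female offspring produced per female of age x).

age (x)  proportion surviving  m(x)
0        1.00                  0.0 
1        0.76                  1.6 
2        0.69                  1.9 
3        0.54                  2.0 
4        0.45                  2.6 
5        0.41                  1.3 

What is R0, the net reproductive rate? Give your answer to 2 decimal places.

5.31

lx·mx by age: 0, 1.216, 1.311, 1.08, 1.17, 0.533
R0 = Σ lx·mx = 5.31 → 5.31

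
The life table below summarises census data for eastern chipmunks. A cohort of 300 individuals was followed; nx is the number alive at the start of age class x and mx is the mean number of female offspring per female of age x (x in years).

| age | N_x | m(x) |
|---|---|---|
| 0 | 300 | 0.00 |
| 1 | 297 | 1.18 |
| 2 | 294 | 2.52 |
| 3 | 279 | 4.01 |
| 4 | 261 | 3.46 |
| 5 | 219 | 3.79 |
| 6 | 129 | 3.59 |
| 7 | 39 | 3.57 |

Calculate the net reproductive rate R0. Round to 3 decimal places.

15.152

lx = nx/n0 = nx/300: 1, 0.99, 0.98, 0.93, 0.87, 0.73, 0.43, 0.13
lx·mx by age: 0, 1.1682, 2.4696, 3.7293, 3.0102, 2.7667, 1.5437, 0.4641
R0 = Σ lx·mx = 15.1518 → 15.152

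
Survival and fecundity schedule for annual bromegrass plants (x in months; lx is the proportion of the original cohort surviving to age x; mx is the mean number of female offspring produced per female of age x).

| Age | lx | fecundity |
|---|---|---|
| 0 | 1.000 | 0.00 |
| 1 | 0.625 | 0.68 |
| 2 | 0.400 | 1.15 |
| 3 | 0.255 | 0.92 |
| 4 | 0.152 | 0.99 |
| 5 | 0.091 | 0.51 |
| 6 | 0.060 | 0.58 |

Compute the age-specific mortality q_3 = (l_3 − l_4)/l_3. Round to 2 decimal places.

0.40

q_3 = (l_3 − l_4) / l_3 = (0.255 − 0.152) / 0.255
     = 0.103 / 0.255 = 0.403922… → 0.40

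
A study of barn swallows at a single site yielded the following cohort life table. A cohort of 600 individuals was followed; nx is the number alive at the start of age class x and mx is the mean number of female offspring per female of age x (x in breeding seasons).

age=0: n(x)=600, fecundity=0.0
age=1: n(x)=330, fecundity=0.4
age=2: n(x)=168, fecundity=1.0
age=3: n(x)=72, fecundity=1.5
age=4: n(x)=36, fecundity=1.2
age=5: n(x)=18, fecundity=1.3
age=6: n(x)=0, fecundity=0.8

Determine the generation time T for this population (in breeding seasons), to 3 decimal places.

2.279

lx = nx/n0 = nx/600: 1, 0.55, 0.28, 0.12, 0.06, 0.03, 0
lx·mx: 0, 0.22, 0.28, 0.18, 0.072, 0.039, 0 → R0 = 0.791
x·lx·mx: 0, 0.22, 0.56, 0.54, 0.288, 0.195, 0 → Σ = 1.803
T = 1.803 / 0.791 = 2.279393… → 2.279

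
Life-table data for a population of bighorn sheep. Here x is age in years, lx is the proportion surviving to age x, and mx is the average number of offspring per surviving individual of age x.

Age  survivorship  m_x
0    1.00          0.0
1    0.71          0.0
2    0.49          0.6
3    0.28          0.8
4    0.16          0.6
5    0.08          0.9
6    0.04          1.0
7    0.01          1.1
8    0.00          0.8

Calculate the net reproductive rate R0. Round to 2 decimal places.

lx·mx by age: 0, 0, 0.294, 0.224, 0.096, 0.072, 0.04, 0.011, 0
R0 = Σ lx·mx = 0.737 → 0.74

0.74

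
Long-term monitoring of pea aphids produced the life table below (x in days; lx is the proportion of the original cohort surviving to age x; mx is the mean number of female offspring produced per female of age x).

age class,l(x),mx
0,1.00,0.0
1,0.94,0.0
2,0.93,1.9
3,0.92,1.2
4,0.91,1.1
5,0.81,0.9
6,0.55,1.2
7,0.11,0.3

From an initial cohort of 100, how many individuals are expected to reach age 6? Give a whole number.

55

Expected survivors = N0 · l_6 = 100 × 0.55 = 55 → 55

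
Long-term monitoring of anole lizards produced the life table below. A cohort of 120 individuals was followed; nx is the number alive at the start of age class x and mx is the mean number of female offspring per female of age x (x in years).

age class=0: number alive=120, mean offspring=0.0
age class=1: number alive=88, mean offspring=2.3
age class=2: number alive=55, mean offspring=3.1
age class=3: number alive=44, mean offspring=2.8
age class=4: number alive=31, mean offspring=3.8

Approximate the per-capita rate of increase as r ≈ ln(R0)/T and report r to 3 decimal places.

lx = nx/n0 = nx/120: 1, 0.73333…, 0.45833…, 0.36667…, 0.25833…
R0 = Σ lx·mx = 0 + 1.68667… + 1.42083… + 1.02667… + 0.98167… = 5.115833…
Σ x·lx·mx = 11.535…; T = 11.535…/5.115833… = 2.25476…
r ≈ ln(R0)/T = ln(5.115833…)/2.25476… = 0.72395… → 0.724

0.724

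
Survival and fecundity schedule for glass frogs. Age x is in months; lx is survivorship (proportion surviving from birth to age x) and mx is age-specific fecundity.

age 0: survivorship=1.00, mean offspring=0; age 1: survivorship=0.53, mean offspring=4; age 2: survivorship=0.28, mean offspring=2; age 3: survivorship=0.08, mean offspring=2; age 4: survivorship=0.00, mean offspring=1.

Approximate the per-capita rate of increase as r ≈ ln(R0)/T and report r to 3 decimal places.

R0 = Σ lx·mx = 0 + 2.12 + 0.56 + 0.16 + 0 = 2.84
Σ x·lx·mx = 3.72; T = 3.72/2.84 = 1.30986…
r ≈ ln(R0)/T = ln(2.84)/1.30986… = 0.79688… → 0.797

0.797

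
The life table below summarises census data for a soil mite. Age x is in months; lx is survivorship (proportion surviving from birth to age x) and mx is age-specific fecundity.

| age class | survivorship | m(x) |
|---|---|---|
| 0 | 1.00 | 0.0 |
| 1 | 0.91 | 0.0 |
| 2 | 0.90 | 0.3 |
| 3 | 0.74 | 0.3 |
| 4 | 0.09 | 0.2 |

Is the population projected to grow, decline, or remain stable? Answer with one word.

declining

R0 = Σ lx·mx = 0 + 0 + 0.27 + 0.222 + 0.018 = 0.51
R0 < 1, so the population is declining.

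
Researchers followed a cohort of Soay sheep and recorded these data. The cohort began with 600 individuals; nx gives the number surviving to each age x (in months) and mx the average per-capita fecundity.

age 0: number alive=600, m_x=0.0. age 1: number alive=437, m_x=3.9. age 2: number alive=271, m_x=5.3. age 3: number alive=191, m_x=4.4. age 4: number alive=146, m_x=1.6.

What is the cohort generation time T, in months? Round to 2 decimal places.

1.91

lx = nx/n0 = nx/600: 1, 0.72833…, 0.45167…, 0.31833…, 0.24333…
lx·mx: 0, 2.8405…, 2.393833…, 1.400667…, 0.389333… → R0 = 7.024333…
x·lx·mx: 0, 2.8405…, 4.787667…, 4.202…, 1.557333… → Σ = 13.3875…
T = 13.3875… / 7.024333… = 1.905875… → 1.91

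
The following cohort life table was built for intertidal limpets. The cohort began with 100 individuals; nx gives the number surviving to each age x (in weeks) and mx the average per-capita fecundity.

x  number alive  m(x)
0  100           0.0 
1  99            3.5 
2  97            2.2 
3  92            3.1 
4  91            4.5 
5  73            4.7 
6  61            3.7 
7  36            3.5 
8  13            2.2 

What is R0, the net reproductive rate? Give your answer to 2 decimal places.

lx = nx/n0 = nx/100: 1, 0.99, 0.97, 0.92, 0.91, 0.73, 0.61, 0.36, 0.13
lx·mx by age: 0, 3.465, 2.134, 2.852, 4.095, 3.431, 2.257, 1.26, 0.286
R0 = Σ lx·mx = 19.78 → 19.78

19.78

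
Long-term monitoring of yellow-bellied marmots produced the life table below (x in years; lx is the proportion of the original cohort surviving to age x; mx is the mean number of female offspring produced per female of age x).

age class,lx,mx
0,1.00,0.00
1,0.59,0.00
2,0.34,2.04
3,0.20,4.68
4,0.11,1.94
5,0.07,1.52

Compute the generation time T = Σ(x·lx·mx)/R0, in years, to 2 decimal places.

lx·mx: 0, 0, 0.6936, 0.936, 0.2134, 0.1064 → R0 = 1.9494
x·lx·mx: 0, 0, 1.3872, 2.808, 0.8536, 0.532 → Σ = 5.5808
T = 5.5808 / 1.9494 = 2.86283… → 2.86

2.86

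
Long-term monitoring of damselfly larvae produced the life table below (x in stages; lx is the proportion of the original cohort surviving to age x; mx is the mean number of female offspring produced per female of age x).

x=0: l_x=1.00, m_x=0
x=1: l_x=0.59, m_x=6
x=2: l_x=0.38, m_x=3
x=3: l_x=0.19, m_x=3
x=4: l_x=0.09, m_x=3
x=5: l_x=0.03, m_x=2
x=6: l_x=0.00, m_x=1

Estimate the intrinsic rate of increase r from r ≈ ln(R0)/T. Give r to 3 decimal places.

R0 = Σ lx·mx = 0 + 3.54 + 1.14 + 0.57 + 0.27 + 0.06 + 0 = 5.58
Σ x·lx·mx = 8.91; T = 8.91/5.58 = 1.59677…
r ≈ ln(R0)/T = ln(5.58)/1.59677… = 1.07666… → 1.077

1.077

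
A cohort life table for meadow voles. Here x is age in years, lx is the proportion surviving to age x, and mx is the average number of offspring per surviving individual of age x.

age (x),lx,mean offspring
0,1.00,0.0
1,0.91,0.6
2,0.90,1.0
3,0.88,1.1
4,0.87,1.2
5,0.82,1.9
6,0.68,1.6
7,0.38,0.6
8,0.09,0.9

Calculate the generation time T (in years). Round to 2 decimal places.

4.05

lx·mx: 0, 0.546, 0.9, 0.968, 1.044, 1.558, 1.088, 0.228, 0.081 → R0 = 6.413
x·lx·mx: 0, 0.546, 1.8, 2.904, 4.176, 7.79, 6.528, 1.596, 0.648 → Σ = 25.988
T = 25.988 / 6.413 = 4.052394… → 4.05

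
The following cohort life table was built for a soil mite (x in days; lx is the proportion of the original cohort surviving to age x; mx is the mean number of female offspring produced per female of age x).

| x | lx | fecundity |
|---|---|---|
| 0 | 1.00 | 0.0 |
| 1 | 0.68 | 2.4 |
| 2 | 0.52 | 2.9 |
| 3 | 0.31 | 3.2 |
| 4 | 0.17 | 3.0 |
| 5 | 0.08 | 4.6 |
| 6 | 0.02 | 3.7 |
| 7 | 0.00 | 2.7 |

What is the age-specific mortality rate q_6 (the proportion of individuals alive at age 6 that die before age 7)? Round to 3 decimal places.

1.000

q_6 = (l_6 − l_7) / l_6 = (0.02 − 0) / 0.02
     = 0.02 / 0.02 = 1 → 1.000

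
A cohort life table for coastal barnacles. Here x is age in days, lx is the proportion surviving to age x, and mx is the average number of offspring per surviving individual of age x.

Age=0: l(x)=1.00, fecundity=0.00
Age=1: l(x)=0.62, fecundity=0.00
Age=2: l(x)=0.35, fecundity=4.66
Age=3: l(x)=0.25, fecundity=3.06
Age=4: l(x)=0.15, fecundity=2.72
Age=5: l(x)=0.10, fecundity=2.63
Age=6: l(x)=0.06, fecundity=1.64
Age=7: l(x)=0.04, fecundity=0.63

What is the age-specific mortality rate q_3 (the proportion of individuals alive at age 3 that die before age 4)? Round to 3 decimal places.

0.400

q_3 = (l_3 − l_4) / l_3 = (0.25 − 0.15) / 0.25
     = 0.1 / 0.25 = 0.4 → 0.400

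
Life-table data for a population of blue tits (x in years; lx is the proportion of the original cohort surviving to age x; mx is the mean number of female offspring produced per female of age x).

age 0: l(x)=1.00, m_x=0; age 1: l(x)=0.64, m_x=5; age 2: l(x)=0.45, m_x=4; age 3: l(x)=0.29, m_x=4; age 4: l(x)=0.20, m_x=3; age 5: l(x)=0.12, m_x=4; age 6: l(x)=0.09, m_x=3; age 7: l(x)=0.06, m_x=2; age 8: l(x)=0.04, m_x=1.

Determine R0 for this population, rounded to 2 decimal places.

lx·mx by age: 0, 3.2, 1.8, 1.16, 0.6, 0.48, 0.27, 0.12, 0.04
R0 = Σ lx·mx = 7.67 → 7.67

7.67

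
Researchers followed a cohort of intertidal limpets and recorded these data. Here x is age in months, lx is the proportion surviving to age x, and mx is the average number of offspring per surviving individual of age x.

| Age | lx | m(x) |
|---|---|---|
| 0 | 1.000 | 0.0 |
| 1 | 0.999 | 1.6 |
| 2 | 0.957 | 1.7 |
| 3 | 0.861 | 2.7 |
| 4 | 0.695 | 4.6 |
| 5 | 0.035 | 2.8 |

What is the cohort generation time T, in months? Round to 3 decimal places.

lx·mx: 0, 1.5984, 1.6269, 2.3247, 3.197, 0.098 → R0 = 8.845
x·lx·mx: 0, 1.5984, 3.2538, 6.9741, 12.788, 0.49 → Σ = 25.1043
T = 25.1043 / 8.845 = 2.838248… → 2.838

2.838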